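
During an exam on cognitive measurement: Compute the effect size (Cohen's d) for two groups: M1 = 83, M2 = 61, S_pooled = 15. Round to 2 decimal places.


Cohen's d = (M1 - M2) / S_pooled
= (83 - 61) / 15
= 22 / 15
= 1.47


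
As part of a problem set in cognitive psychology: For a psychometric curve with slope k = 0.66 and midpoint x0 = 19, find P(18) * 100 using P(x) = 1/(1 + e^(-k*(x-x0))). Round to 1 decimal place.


P(x) = 1/(1 + e^(-0.66*(18 - 19)))
Exponent = -0.66 * -1 = 0.66
e^(0.66) = 1.934792
P = 1/(1 + 1.934792) = 0.34074
Percentage = 34.1


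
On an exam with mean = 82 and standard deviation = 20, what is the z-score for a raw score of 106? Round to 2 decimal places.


z = (X - mu) / sigma
= (106 - 82) / 20
= 24 / 20
= 1.20


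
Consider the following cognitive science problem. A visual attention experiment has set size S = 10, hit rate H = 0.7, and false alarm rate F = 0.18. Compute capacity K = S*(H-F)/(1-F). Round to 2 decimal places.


K = S * (H - F) / (1 - F)
H - F = 0.52
1 - F = 0.82
K = 10 * 0.52 / 0.82
= 6.34


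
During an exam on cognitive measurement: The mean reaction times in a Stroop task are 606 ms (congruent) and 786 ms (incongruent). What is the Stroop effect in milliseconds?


Stroop effect = RT(incongruent) - RT(congruent)
= 786 - 606
= 180 ms


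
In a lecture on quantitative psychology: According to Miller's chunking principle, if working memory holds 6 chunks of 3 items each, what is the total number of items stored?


Total items = chunks * items_per_chunk
= 6 * 3
= 18


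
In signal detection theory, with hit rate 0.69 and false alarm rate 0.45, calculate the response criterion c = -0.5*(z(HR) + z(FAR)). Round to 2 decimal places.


c = -0.5 * (z(HR) + z(FAR))
z(0.69) = 0.4959
z(0.45) = -0.1257
c = -0.5 * (0.4959 + -0.1257)
= -0.5 * 0.3702
= -0.19


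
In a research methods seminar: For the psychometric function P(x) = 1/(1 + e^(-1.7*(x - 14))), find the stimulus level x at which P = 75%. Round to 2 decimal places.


At P = 0.75: 0.75 = 1/(1 + e^(-k*(x-x0)))
Solving: e^(-k*(x-x0)) = 1/3
x = x0 + ln(3)/k
ln(3) = 1.0986
x = 14 + 1.0986/1.7
= 14 + 0.6462
= 14.65


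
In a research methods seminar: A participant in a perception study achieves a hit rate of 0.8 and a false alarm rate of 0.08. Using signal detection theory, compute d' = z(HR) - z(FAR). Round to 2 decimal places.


d' = z(HR) - z(FAR)
z(0.8) = 0.8416
z(0.08) = -1.4051
d' = 0.8416 - -1.4051
= 2.25


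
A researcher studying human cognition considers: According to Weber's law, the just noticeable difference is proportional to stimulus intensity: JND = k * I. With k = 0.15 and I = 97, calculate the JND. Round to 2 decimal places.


JND = k * I
JND = 0.15 * 97
= 14.55


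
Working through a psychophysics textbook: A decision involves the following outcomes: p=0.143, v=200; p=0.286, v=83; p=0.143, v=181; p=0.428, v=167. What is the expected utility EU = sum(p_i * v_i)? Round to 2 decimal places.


EU = sum(p_i * v_i)
0.143 * 200 = 28.6
0.286 * 83 = 23.738
0.143 * 181 = 25.883
0.428 * 167 = 71.476
EU = 28.6 + 23.738 + 25.883 + 71.476
= 149.70


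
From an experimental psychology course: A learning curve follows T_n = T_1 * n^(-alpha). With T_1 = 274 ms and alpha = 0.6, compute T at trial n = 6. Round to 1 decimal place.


T_n = 274 * 6^(-0.6)
6^(-0.6) = 0.341279
T_n = 274 * 0.341279
= 93.5 ms


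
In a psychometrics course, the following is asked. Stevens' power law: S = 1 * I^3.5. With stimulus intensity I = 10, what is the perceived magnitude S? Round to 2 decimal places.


S = 1 * 10^3.5
10^3.5 = 3162.2777
S = 1 * 3162.2777
= 3162.28


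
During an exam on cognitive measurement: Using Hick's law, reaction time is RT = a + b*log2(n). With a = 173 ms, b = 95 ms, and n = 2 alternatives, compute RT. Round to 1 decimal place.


RT = 173 + 95 * log2(2)
log2(2) = 1.0
RT = 173 + 95 * 1.0
= 173 + 95.0
= 268.0 ms


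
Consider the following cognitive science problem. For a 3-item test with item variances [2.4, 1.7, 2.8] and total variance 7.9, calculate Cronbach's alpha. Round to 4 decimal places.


alpha = (k/(k-1)) * (1 - sum(s_i^2)/s_total^2)
sum(item variances) = 6.9
k/(k-1) = 3/2 = 1.5
1 - 6.9/7.9 = 1 - 0.873418 = 0.126582
alpha = 1.5 * 0.126582
= 0.1899


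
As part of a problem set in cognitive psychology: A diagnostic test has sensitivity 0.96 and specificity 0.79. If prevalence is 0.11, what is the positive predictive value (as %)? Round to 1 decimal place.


PPV = (sens * prev) / (sens * prev + (1-spec) * (1-prev))
Numerator = 0.96 * 0.11 = 0.1056
P(positive and no disease) = (1 - spec) * (1 - prev) = (1 - 0.79) * (1 - 0.11) = 0.1869
Denominator = 0.1056 + 0.1869 = 0.2925
PPV = 0.1056 / 0.2925 = 0.361026
As percentage = 36.1


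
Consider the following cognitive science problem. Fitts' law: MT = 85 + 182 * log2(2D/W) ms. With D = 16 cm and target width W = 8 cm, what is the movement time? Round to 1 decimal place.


MT = 85 + 182 * log2(2*16/8)
2D/W = 4.0
log2(4.0) = 2.0
MT = 85 + 182 * 2.0
= 449.0 ms


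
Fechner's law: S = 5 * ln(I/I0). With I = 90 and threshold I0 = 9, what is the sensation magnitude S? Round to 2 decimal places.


S = 5 * ln(90/9)
I/I0 = 10.0
ln(10.0) = 2.3026
S = 5 * 2.3026
= 11.51


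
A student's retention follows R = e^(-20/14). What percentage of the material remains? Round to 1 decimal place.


R = e^(-t/S)
-t/S = -20/14 = -1.428571
R = e^(-1.428571) = 0.239651
Percentage = 0.239651 * 100
= 24.0


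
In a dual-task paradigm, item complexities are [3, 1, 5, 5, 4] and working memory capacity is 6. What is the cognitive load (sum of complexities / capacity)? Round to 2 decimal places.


Total complexity = 3 + 1 + 5 + 5 + 4 = 18
Load = total / capacity = 18 / 6
= 3.00


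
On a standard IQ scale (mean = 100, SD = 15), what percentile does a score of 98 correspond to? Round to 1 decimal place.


z = (IQ - mean) / SD
z = (98 - 100) / 15 = -0.1333
Percentile = Phi(-0.1333) * 100
Phi(-0.1333) = 0.446978
= 44.7


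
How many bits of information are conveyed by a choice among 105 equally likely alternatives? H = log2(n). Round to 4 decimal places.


H = log2(n)
H = log2(105)
= 6.7142


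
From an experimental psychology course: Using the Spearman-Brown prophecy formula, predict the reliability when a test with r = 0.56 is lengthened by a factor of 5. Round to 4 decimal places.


r_new = n*r / (1 + (n-1)*r)
Numerator = 5 * 0.56 = 2.8
Denominator = 1 + 4 * 0.56 = 3.24
r_new = 2.8 / 3.24
= 0.8642


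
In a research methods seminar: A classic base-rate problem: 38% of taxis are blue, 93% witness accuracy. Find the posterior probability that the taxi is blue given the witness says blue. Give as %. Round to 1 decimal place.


P(blue | says blue) = P(says blue | blue)*P(blue) / [P(says blue | blue)*P(blue) + P(says blue | not blue)*P(not blue)]
Numerator = 0.93 * 0.38 = 0.3534
False identification = 0.07 * 0.62 = 0.0434
P = 0.3534 / (0.3534 + 0.0434)
= 0.3534 / 0.3968
As percentage = 89.1


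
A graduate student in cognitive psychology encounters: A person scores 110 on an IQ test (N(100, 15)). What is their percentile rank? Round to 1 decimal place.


z = (IQ - mean) / SD
z = (110 - 100) / 15 = 0.6667
Percentile = Phi(0.6667) * 100
Phi(0.6667) = 0.747518
= 74.8


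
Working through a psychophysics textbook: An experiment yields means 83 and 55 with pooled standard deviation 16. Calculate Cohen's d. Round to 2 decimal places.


Cohen's d = (M1 - M2) / S_pooled
= (83 - 55) / 16
= 28 / 16
= 1.75


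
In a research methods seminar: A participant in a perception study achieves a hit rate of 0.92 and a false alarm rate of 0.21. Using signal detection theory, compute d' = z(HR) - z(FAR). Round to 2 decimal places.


d' = z(HR) - z(FAR)
z(0.92) = 1.4051
z(0.21) = -0.8064
d' = 1.4051 - -0.8064
= 2.21


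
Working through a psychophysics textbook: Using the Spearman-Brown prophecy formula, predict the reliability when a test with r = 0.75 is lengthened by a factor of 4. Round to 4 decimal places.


r_new = n*r / (1 + (n-1)*r)
Numerator = 4 * 0.75 = 3.0
Denominator = 1 + 3 * 0.75 = 3.25
r_new = 3.0 / 3.25
= 0.9231


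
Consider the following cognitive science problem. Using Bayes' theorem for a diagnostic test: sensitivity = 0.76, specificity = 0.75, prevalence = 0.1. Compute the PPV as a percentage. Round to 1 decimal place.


PPV = (sens * prev) / (sens * prev + (1-spec) * (1-prev))
Numerator = 0.76 * 0.1 = 0.076
P(positive and no disease) = (1 - spec) * (1 - prev) = (1 - 0.75) * (1 - 0.1) = 0.225
Denominator = 0.076 + 0.225 = 0.301
PPV = 0.076 / 0.301 = 0.252492
As percentage = 25.2


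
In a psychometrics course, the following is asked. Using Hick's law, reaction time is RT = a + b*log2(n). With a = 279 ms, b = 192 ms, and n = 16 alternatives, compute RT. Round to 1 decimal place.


RT = 279 + 192 * log2(16)
log2(16) = 4.0
RT = 279 + 192 * 4.0
= 279 + 768.0
= 1047.0 ms


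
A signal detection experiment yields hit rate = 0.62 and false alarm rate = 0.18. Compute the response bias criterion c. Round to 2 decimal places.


c = -0.5 * (z(HR) + z(FAR))
z(0.62) = 0.3055
z(0.18) = -0.9154
c = -0.5 * (0.3055 + -0.9154)
= -0.5 * -0.6099
= 0.30


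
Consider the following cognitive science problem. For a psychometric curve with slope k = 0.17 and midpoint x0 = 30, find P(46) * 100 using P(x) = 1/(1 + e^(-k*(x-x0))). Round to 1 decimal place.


P(x) = 1/(1 + e^(-0.17*(46 - 30)))
Exponent = -0.17 * 16 = -2.72
e^(-2.72) = 0.065875
P = 1/(1 + 0.065875) = 0.938196
Percentage = 93.8


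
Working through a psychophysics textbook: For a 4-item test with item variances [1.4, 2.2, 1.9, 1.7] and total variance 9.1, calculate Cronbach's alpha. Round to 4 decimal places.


alpha = (k/(k-1)) * (1 - sum(s_i^2)/s_total^2)
sum(item variances) = 7.2
k/(k-1) = 4/3 = 1.333333
1 - 7.2/9.1 = 1 - 0.791209 = 0.208791
alpha = 1.333333 * 0.208791
= 0.2784


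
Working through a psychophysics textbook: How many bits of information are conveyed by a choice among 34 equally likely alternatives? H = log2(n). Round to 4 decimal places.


H = log2(n)
H = log2(34)
= 5.0875


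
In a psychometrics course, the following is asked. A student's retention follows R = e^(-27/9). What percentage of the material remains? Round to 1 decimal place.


R = e^(-t/S)
-t/S = -27/9 = -3.0
R = e^(-3.0) = 0.049787
Percentage = 0.049787 * 100
= 5.0


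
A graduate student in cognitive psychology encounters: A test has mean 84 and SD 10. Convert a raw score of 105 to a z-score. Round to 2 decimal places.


z = (X - mu) / sigma
= (105 - 84) / 10
= 21 / 10
= 2.10


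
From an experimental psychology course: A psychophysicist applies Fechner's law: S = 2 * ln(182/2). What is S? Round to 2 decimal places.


S = 2 * ln(182/2)
I/I0 = 91.0
ln(91.0) = 4.5109
S = 2 * 4.5109
= 9.02


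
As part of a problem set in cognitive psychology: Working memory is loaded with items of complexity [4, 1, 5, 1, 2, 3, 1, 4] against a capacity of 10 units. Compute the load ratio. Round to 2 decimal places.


Total complexity = 4 + 1 + 5 + 1 + 2 + 3 + 1 + 4 = 21
Load = total / capacity = 21 / 10
= 2.10


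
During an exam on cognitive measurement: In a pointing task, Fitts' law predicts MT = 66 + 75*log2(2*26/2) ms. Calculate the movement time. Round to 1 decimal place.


MT = 66 + 75 * log2(2*26/2)
2D/W = 26.0
log2(26.0) = 4.7004
MT = 66 + 75 * 4.7004
= 418.5 ms


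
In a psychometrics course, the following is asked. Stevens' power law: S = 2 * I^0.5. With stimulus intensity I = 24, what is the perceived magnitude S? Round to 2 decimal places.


S = 2 * 24^0.5
24^0.5 = 4.899
S = 2 * 4.899
= 9.80


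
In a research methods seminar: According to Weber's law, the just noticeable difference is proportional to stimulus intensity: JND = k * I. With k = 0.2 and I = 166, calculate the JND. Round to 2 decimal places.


JND = k * I
JND = 0.2 * 166
= 33.20


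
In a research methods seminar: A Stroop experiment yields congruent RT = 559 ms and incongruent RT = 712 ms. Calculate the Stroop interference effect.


Stroop effect = RT(incongruent) - RT(congruent)
= 712 - 559
= 153 ms


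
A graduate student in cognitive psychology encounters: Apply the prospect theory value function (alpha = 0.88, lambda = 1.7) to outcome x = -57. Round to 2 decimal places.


Since x = -57 < 0, use v(x) = -lambda*(-x)^alpha
(-x) = 57
57^0.88 = 35.0889
v(-57) = -1.7 * 35.0889
= -59.65


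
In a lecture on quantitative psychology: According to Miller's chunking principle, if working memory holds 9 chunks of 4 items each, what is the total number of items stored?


Total items = chunks * items_per_chunk
= 9 * 4
= 36


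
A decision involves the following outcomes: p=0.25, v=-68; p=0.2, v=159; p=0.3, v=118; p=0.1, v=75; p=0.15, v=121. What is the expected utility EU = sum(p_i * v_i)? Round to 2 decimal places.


EU = sum(p_i * v_i)
0.25 * -68 = -17.0
0.2 * 159 = 31.8
0.3 * 118 = 35.4
0.1 * 75 = 7.5
0.15 * 121 = 18.15
EU = -17.0 + 31.8 + 35.4 + 7.5 + 18.15
= 75.85


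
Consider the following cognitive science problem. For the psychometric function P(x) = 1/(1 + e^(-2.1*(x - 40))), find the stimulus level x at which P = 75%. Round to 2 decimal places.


At P = 0.75: 0.75 = 1/(1 + e^(-k*(x-x0)))
Solving: e^(-k*(x-x0)) = 1/3
x = x0 + ln(3)/k
ln(3) = 1.0986
x = 40 + 1.0986/2.1
= 40 + 0.5231
= 40.52


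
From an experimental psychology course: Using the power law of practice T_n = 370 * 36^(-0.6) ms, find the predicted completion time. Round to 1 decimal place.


T_n = 370 * 36^(-0.6)
36^(-0.6) = 0.116471
T_n = 370 * 0.116471
= 43.1 ms


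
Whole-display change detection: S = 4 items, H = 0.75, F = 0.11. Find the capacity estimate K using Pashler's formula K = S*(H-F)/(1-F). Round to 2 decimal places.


K = S * (H - F) / (1 - F)
H - F = 0.64
1 - F = 0.89
K = 4 * 0.64 / 0.89
= 2.88


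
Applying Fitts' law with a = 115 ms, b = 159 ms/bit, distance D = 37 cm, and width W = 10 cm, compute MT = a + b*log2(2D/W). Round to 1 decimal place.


MT = 115 + 159 * log2(2*37/10)
2D/W = 7.4
log2(7.4) = 2.8875
MT = 115 + 159 * 2.8875
= 574.1 ms


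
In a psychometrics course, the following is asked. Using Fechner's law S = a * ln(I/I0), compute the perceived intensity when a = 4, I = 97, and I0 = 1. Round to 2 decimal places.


S = 4 * ln(97/1)
I/I0 = 97.0
ln(97.0) = 4.5747
S = 4 * 4.5747
= 18.30


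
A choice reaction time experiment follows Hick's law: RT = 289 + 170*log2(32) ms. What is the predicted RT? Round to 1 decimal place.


RT = 289 + 170 * log2(32)
log2(32) = 5.0
RT = 289 + 170 * 5.0
= 289 + 850.0
= 1139.0 ms


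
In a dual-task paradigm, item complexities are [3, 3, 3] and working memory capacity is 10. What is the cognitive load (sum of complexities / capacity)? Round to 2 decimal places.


Total complexity = 3 + 3 + 3 = 9
Load = total / capacity = 9 / 10
= 0.90


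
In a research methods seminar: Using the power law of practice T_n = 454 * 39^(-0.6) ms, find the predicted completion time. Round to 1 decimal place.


T_n = 454 * 39^(-0.6)
39^(-0.6) = 0.11101
T_n = 454 * 0.11101
= 50.4 ms


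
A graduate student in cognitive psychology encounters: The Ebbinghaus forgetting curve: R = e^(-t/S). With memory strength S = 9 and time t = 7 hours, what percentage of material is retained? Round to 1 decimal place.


R = e^(-t/S)
-t/S = -7/9 = -0.777778
R = e^(-0.777778) = 0.459426
Percentage = 0.459426 * 100
= 45.9


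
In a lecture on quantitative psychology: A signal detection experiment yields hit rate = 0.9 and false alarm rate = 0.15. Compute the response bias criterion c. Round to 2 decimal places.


c = -0.5 * (z(HR) + z(FAR))
z(0.9) = 1.2816
z(0.15) = -1.0364
c = -0.5 * (1.2816 + -1.0364)
= -0.5 * 0.2452
= -0.12


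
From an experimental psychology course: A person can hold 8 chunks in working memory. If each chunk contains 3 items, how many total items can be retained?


Total items = chunks * items_per_chunk
= 8 * 3
= 24


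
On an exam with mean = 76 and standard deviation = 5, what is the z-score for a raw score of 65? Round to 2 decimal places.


z = (X - mu) / sigma
= (65 - 76) / 5
= -11 / 5
= -2.20


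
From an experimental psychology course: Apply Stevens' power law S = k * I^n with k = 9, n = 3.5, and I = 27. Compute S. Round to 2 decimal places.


S = 9 * 27^3.5
27^3.5 = 102275.8681
S = 9 * 102275.8681
= 920482.81


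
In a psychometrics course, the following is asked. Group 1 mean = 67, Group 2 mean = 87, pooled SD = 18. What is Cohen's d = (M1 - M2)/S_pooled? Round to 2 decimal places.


Cohen's d = (M1 - M2) / S_pooled
= (67 - 87) / 18
= -20 / 18
= -1.11


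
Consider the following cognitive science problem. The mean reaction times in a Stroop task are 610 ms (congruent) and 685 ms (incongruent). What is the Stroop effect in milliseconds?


Stroop effect = RT(incongruent) - RT(congruent)
= 685 - 610
= 75 ms


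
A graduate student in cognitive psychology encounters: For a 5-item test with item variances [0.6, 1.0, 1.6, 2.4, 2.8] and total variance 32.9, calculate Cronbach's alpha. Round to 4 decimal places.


alpha = (k/(k-1)) * (1 - sum(s_i^2)/s_total^2)
sum(item variances) = 8.4
k/(k-1) = 5/4 = 1.25
1 - 8.4/32.9 = 1 - 0.255319 = 0.744681
alpha = 1.25 * 0.744681
= 0.9309


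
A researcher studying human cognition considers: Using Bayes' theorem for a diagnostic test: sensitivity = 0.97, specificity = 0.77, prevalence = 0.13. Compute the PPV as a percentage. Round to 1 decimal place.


PPV = (sens * prev) / (sens * prev + (1-spec) * (1-prev))
Numerator = 0.97 * 0.13 = 0.1261
P(positive and no disease) = (1 - spec) * (1 - prev) = (1 - 0.77) * (1 - 0.13) = 0.2001
Denominator = 0.1261 + 0.2001 = 0.3262
PPV = 0.1261 / 0.3262 = 0.386573
As percentage = 38.7


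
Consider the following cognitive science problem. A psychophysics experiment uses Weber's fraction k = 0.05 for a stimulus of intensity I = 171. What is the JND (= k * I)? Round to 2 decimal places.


JND = k * I
JND = 0.05 * 171
= 8.55


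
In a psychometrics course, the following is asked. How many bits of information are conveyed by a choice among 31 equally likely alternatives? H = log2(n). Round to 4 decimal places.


H = log2(n)
H = log2(31)
= 4.9542


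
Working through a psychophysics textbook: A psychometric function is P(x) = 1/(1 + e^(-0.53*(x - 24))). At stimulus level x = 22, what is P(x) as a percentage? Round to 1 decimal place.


P(x) = 1/(1 + e^(-0.53*(22 - 24)))
Exponent = -0.53 * -2 = 1.06
e^(1.06) = 2.886371
P = 1/(1 + 2.886371) = 0.257309
Percentage = 25.7


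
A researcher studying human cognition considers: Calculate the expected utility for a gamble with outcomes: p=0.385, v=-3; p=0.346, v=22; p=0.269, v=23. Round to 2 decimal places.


EU = sum(p_i * v_i)
0.385 * -3 = -1.155
0.346 * 22 = 7.612
0.269 * 23 = 6.187
EU = -1.155 + 7.612 + 6.187
= 12.64


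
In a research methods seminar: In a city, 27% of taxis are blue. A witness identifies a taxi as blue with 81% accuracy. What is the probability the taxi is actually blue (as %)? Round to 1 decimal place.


P(blue | says blue) = P(says blue | blue)*P(blue) / [P(says blue | blue)*P(blue) + P(says blue | not blue)*P(not blue)]
Numerator = 0.81 * 0.27 = 0.2187
False identification = 0.19 * 0.73 = 0.1387
P = 0.2187 / (0.2187 + 0.1387)
= 0.2187 / 0.3574
As percentage = 61.2


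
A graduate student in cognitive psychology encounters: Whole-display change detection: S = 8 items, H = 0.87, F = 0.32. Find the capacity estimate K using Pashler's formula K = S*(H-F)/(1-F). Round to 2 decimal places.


K = S * (H - F) / (1 - F)
H - F = 0.55
1 - F = 0.68
K = 8 * 0.55 / 0.68
= 6.47


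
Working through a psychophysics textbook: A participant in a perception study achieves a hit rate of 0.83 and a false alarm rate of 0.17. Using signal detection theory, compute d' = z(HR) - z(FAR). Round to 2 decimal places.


d' = z(HR) - z(FAR)
z(0.83) = 0.9542
z(0.17) = -0.9542
d' = 0.9542 - -0.9542
= 1.91


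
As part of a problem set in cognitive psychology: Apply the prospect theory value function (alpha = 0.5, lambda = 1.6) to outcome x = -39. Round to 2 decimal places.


Since x = -39 < 0, use v(x) = -lambda*(-x)^alpha
(-x) = 39
39^0.5 = 6.245
v(-39) = -1.6 * 6.245
= -9.99


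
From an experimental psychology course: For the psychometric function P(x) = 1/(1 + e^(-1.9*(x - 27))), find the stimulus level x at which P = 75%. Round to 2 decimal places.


At P = 0.75: 0.75 = 1/(1 + e^(-k*(x-x0)))
Solving: e^(-k*(x-x0)) = 1/3
x = x0 + ln(3)/k
ln(3) = 1.0986
x = 27 + 1.0986/1.9
= 27 + 0.5782
= 27.58


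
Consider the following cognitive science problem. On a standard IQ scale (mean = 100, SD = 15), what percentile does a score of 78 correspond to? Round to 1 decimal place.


z = (IQ - mean) / SD
z = (78 - 100) / 15 = -1.4667
Percentile = Phi(-1.4667) * 100
Phi(-1.4667) = 0.071229
= 7.1


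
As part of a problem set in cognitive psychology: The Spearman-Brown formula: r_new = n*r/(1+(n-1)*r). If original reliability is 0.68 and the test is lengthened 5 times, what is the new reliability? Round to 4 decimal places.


r_new = n*r / (1 + (n-1)*r)
Numerator = 5 * 0.68 = 3.4
Denominator = 1 + 4 * 0.68 = 3.72
r_new = 3.4 / 3.72
= 0.9140


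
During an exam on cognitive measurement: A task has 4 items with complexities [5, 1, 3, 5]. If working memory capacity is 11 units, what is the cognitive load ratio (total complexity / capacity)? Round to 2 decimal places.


Total complexity = 5 + 1 + 3 + 5 = 14
Load = total / capacity = 14 / 11
= 1.27


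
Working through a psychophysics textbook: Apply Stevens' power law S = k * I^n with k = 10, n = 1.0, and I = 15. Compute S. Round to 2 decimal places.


S = 10 * 15^1.0
15^1.0 = 15.0
S = 10 * 15.0
= 150.00


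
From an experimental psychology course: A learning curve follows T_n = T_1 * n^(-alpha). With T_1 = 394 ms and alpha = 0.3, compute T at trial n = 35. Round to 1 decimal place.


T_n = 394 * 35^(-0.3)
35^(-0.3) = 0.344175
T_n = 394 * 0.344175
= 135.6 ms


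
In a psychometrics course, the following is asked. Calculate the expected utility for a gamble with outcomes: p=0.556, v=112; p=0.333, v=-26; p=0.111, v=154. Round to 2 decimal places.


EU = sum(p_i * v_i)
0.556 * 112 = 62.272
0.333 * -26 = -8.658
0.111 * 154 = 17.094
EU = 62.272 + -8.658 + 17.094
= 70.71


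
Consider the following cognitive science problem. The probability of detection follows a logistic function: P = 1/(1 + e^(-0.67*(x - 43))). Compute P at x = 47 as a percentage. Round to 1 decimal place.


P(x) = 1/(1 + e^(-0.67*(47 - 43)))
Exponent = -0.67 * 4 = -2.68
e^(-2.68) = 0.068563
P = 1/(1 + 0.068563) = 0.935836
Percentage = 93.6


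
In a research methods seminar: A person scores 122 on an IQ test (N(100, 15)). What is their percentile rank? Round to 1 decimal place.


z = (IQ - mean) / SD
z = (122 - 100) / 15 = 1.4667
Percentile = Phi(1.4667) * 100
Phi(1.4667) = 0.928771
= 92.9


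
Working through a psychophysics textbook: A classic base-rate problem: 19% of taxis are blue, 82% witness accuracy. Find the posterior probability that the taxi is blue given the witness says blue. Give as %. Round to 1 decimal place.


P(blue | says blue) = P(says blue | blue)*P(blue) / [P(says blue | blue)*P(blue) + P(says blue | not blue)*P(not blue)]
Numerator = 0.82 * 0.19 = 0.1558
False identification = 0.18 * 0.81 = 0.1458
P = 0.1558 / (0.1558 + 0.1458)
= 0.1558 / 0.3016
As percentage = 51.7


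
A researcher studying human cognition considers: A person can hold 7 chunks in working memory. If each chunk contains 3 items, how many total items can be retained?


Total items = chunks * items_per_chunk
= 7 * 3
= 21


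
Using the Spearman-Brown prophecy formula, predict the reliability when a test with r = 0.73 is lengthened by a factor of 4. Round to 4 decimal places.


r_new = n*r / (1 + (n-1)*r)
Numerator = 4 * 0.73 = 2.92
Denominator = 1 + 3 * 0.73 = 3.19
r_new = 2.92 / 3.19
= 0.9154


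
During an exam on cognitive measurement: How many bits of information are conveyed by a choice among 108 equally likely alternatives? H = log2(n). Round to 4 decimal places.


H = log2(n)
H = log2(108)
= 6.7549


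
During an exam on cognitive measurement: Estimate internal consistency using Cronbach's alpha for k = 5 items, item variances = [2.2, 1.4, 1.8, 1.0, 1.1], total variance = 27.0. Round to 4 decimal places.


alpha = (k/(k-1)) * (1 - sum(s_i^2)/s_total^2)
sum(item variances) = 7.5
k/(k-1) = 5/4 = 1.25
1 - 7.5/27.0 = 1 - 0.277778 = 0.722222
alpha = 1.25 * 0.722222
= 0.9028


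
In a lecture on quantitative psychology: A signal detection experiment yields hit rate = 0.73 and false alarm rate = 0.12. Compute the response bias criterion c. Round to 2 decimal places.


c = -0.5 * (z(HR) + z(FAR))
z(0.73) = 0.6128
z(0.12) = -1.175
c = -0.5 * (0.6128 + -1.175)
= -0.5 * -0.5622
= 0.28


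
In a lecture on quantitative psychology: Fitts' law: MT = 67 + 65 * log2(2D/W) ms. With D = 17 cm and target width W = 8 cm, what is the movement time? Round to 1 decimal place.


MT = 67 + 65 * log2(2*17/8)
2D/W = 4.25
log2(4.25) = 2.0875
MT = 67 + 65 * 2.0875
= 202.7 ms


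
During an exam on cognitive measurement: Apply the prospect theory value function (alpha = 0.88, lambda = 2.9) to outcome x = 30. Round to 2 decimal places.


Since x = 30 >= 0, use v(x) = x^0.88
30^0.88 = 19.9465
v(30) = 19.95


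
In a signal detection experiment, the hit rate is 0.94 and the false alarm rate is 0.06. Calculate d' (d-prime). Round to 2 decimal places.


d' = z(HR) - z(FAR)
z(0.94) = 1.5548
z(0.06) = -1.5548
d' = 1.5548 - -1.5548
= 3.11


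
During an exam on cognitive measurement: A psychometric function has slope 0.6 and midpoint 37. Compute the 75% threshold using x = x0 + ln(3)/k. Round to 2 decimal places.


At P = 0.75: 0.75 = 1/(1 + e^(-k*(x-x0)))
Solving: e^(-k*(x-x0)) = 1/3
x = x0 + ln(3)/k
ln(3) = 1.0986
x = 37 + 1.0986/0.6
= 37 + 1.831
= 38.83


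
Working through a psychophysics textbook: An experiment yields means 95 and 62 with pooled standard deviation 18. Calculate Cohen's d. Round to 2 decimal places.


Cohen's d = (M1 - M2) / S_pooled
= (95 - 62) / 18
= 33 / 18
= 1.83


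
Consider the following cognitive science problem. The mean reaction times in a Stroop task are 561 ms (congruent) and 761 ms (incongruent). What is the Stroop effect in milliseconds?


Stroop effect = RT(incongruent) - RT(congruent)
= 761 - 561
= 200 ms


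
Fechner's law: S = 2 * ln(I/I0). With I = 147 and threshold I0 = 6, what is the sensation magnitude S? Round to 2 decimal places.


S = 2 * ln(147/6)
I/I0 = 24.5
ln(24.5) = 3.1987
S = 2 * 3.1987
= 6.40


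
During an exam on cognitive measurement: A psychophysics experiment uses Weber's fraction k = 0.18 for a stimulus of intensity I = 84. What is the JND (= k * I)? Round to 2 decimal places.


JND = k * I
JND = 0.18 * 84
= 15.12


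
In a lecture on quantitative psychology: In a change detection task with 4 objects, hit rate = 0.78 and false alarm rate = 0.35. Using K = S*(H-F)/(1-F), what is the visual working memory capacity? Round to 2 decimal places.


K = S * (H - F) / (1 - F)
H - F = 0.43
1 - F = 0.65
K = 4 * 0.43 / 0.65
= 2.65


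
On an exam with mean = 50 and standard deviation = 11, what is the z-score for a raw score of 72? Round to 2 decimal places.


z = (X - mu) / sigma
= (72 - 50) / 11
= 22 / 11
= 2.00


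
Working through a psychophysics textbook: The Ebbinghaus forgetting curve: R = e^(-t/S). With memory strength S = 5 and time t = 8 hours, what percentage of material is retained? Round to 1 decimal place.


R = e^(-t/S)
-t/S = -8/5 = -1.6
R = e^(-1.6) = 0.201897
Percentage = 0.201897 * 100
= 20.2


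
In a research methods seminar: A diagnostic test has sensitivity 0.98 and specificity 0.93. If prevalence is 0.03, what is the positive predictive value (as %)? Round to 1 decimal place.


PPV = (sens * prev) / (sens * prev + (1-spec) * (1-prev))
Numerator = 0.98 * 0.03 = 0.0294
P(positive and no disease) = (1 - spec) * (1 - prev) = (1 - 0.93) * (1 - 0.03) = 0.0679
Denominator = 0.0294 + 0.0679 = 0.0973
PPV = 0.0294 / 0.0973 = 0.302158
As percentage = 30.2


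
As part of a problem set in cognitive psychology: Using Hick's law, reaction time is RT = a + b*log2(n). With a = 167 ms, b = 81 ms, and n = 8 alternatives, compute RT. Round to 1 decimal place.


RT = 167 + 81 * log2(8)
log2(8) = 3.0
RT = 167 + 81 * 3.0
= 167 + 243.0
= 410.0 ms


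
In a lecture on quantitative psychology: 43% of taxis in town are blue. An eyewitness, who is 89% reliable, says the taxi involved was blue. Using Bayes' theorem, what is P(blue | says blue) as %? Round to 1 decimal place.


P(blue | says blue) = P(says blue | blue)*P(blue) / [P(says blue | blue)*P(blue) + P(says blue | not blue)*P(not blue)]
Numerator = 0.89 * 0.43 = 0.3827
False identification = 0.11 * 0.57 = 0.0627
P = 0.3827 / (0.3827 + 0.0627)
= 0.3827 / 0.4454
As percentage = 85.9


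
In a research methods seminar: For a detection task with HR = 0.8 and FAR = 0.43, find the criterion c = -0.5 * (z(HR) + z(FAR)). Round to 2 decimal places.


c = -0.5 * (z(HR) + z(FAR))
z(0.8) = 0.8416
z(0.43) = -0.1764
c = -0.5 * (0.8416 + -0.1764)
= -0.5 * 0.6652
= -0.33


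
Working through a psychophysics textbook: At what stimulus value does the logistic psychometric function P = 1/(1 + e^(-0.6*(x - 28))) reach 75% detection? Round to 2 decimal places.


At P = 0.75: 0.75 = 1/(1 + e^(-k*(x-x0)))
Solving: e^(-k*(x-x0)) = 1/3
x = x0 + ln(3)/k
ln(3) = 1.0986
x = 28 + 1.0986/0.6
= 28 + 1.831
= 29.83


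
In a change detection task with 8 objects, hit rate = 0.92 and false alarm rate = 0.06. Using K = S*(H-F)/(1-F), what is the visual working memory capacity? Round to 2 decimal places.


K = S * (H - F) / (1 - F)
H - F = 0.86
1 - F = 0.94
K = 8 * 0.86 / 0.94
= 7.32


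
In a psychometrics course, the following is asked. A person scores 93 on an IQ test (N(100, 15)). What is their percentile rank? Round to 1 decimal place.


z = (IQ - mean) / SD
z = (93 - 100) / 15 = -0.4667
Percentile = Phi(-0.4667) * 100
Phi(-0.4667) = 0.320357
= 32.0


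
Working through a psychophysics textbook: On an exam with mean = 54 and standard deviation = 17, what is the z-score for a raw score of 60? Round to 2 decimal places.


z = (X - mu) / sigma
= (60 - 54) / 17
= 6 / 17
= 0.35


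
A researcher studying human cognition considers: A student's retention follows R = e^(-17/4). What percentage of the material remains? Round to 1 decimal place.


R = e^(-t/S)
-t/S = -17/4 = -4.25
R = e^(-4.25) = 0.014264
Percentage = 0.014264 * 100
= 1.4


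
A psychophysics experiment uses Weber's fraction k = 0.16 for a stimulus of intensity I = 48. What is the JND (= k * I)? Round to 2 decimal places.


JND = k * I
JND = 0.16 * 48
= 7.68


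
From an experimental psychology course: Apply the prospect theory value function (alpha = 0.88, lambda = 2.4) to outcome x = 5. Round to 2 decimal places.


Since x = 5 >= 0, use v(x) = x^0.88
5^0.88 = 4.1219
v(5) = 4.12


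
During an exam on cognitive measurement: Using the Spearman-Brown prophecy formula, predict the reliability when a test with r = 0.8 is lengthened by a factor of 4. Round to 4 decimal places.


r_new = n*r / (1 + (n-1)*r)
Numerator = 4 * 0.8 = 3.2
Denominator = 1 + 3 * 0.8 = 3.4
r_new = 3.2 / 3.4
= 0.9412


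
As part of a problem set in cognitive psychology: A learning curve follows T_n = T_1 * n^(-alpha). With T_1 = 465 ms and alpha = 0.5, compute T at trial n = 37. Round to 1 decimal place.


T_n = 465 * 37^(-0.5)
37^(-0.5) = 0.164399
T_n = 465 * 0.164399
= 76.4 ms


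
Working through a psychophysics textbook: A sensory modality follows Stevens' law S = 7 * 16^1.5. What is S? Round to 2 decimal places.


S = 7 * 16^1.5
16^1.5 = 64.0
S = 7 * 64.0
= 448.00


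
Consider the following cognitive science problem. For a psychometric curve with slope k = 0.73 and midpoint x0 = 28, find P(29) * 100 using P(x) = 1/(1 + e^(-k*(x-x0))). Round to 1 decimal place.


P(x) = 1/(1 + e^(-0.73*(29 - 28)))
Exponent = -0.73 * 1 = -0.73
e^(-0.73) = 0.481909
P = 1/(1 + 0.481909) = 0.674805
Percentage = 67.5


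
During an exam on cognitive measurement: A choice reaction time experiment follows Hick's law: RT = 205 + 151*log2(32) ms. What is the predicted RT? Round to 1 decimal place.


RT = 205 + 151 * log2(32)
log2(32) = 5.0
RT = 205 + 151 * 5.0
= 205 + 755.0
= 960.0 ms


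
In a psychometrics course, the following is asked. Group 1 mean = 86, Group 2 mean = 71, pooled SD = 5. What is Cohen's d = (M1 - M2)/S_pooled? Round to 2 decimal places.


Cohen's d = (M1 - M2) / S_pooled
= (86 - 71) / 5
= 15 / 5
= 3.00


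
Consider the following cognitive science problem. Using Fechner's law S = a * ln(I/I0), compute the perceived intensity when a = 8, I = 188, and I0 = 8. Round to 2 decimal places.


S = 8 * ln(188/8)
I/I0 = 23.5
ln(23.5) = 3.157
S = 8 * 3.157
= 25.26


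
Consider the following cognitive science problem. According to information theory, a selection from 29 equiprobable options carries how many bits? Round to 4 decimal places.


H = log2(n)
H = log2(29)
= 4.8580


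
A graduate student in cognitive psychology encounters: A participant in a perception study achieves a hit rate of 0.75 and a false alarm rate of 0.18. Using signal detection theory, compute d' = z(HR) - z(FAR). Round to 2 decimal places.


d' = z(HR) - z(FAR)
z(0.75) = 0.6745
z(0.18) = -0.9154
d' = 0.6745 - -0.9154
= 1.59


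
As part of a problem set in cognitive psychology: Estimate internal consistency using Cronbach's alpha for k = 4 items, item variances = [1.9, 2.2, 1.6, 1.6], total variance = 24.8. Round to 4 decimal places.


alpha = (k/(k-1)) * (1 - sum(s_i^2)/s_total^2)
sum(item variances) = 7.3
k/(k-1) = 4/3 = 1.333333
1 - 7.3/24.8 = 1 - 0.294355 = 0.705645
alpha = 1.333333 * 0.705645
= 0.9409


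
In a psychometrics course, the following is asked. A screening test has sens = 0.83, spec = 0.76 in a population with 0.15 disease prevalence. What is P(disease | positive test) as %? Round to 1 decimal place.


PPV = (sens * prev) / (sens * prev + (1-spec) * (1-prev))
Numerator = 0.83 * 0.15 = 0.1245
P(positive and no disease) = (1 - spec) * (1 - prev) = (1 - 0.76) * (1 - 0.15) = 0.204
Denominator = 0.1245 + 0.204 = 0.3285
PPV = 0.1245 / 0.3285 = 0.378995
As percentage = 37.9


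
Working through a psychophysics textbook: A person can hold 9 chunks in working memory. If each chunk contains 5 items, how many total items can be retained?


Total items = chunks * items_per_chunk
= 9 * 5
= 45


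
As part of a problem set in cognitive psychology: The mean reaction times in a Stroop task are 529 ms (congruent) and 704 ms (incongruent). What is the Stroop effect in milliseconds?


Stroop effect = RT(incongruent) - RT(congruent)
= 704 - 529
= 175 ms


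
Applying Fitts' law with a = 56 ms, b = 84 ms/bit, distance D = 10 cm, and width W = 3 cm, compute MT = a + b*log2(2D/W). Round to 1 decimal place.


MT = 56 + 84 * log2(2*10/3)
2D/W = 6.666667
log2(6.666667) = 2.737
MT = 56 + 84 * 2.737
= 285.9 ms


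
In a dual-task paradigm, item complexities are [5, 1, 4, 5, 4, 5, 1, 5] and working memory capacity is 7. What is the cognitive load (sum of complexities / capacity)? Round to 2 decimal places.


Total complexity = 5 + 1 + 4 + 5 + 4 + 5 + 1 + 5 = 30
Load = total / capacity = 30 / 7
= 4.29


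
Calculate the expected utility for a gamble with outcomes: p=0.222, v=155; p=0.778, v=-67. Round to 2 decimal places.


EU = sum(p_i * v_i)
0.222 * 155 = 34.41
0.778 * -67 = -52.126
EU = 34.41 + -52.126
= -17.72


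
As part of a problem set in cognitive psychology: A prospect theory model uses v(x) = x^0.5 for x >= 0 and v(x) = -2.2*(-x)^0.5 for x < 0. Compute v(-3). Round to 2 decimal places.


Since x = -3 < 0, use v(x) = -lambda*(-x)^alpha
(-x) = 3
3^0.5 = 1.7321
v(-3) = -2.2 * 1.7321
= -3.81


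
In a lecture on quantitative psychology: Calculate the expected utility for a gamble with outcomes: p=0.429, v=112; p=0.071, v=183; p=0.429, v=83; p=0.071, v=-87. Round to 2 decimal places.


EU = sum(p_i * v_i)
0.429 * 112 = 48.048
0.071 * 183 = 12.993
0.429 * 83 = 35.607
0.071 * -87 = -6.177
EU = 48.048 + 12.993 + 35.607 + -6.177
= 90.47


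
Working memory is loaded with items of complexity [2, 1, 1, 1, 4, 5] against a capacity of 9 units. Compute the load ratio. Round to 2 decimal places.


Total complexity = 2 + 1 + 1 + 1 + 4 + 5 = 14
Load = total / capacity = 14 / 9
= 1.56


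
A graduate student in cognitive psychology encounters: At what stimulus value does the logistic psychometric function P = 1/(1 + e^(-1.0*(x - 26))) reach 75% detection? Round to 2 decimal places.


At P = 0.75: 0.75 = 1/(1 + e^(-k*(x-x0)))
Solving: e^(-k*(x-x0)) = 1/3
x = x0 + ln(3)/k
ln(3) = 1.0986
x = 26 + 1.0986/1.0
= 26 + 1.0986
= 27.10


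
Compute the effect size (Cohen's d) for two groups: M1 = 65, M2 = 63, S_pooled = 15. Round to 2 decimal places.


Cohen's d = (M1 - M2) / S_pooled
= (65 - 63) / 15
= 2 / 15
= 0.13


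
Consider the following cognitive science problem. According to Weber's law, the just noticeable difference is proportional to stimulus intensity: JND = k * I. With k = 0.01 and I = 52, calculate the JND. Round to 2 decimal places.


JND = k * I
JND = 0.01 * 52
= 0.52


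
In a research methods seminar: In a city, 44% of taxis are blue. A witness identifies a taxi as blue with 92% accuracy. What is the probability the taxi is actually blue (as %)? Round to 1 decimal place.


P(blue | says blue) = P(says blue | blue)*P(blue) / [P(says blue | blue)*P(blue) + P(says blue | not blue)*P(not blue)]
Numerator = 0.92 * 0.44 = 0.4048
False identification = 0.08 * 0.56 = 0.0448
P = 0.4048 / (0.4048 + 0.0448)
= 0.4048 / 0.4496
As percentage = 90.0


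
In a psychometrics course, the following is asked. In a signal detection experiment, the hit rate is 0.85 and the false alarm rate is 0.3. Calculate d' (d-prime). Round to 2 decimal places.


d' = z(HR) - z(FAR)
z(0.85) = 1.0364
z(0.3) = -0.5244
d' = 1.0364 - -0.5244
= 1.56


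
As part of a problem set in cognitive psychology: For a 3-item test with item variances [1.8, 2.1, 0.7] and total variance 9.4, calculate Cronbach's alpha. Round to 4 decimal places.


alpha = (k/(k-1)) * (1 - sum(s_i^2)/s_total^2)
sum(item variances) = 4.6
k/(k-1) = 3/2 = 1.5
1 - 4.6/9.4 = 1 - 0.489362 = 0.510638
alpha = 1.5 * 0.510638
= 0.7660


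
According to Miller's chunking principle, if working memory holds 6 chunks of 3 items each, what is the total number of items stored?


Total items = chunks * items_per_chunk
= 6 * 3
= 18


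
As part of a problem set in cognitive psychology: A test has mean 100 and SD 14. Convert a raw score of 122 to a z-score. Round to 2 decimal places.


z = (X - mu) / sigma
= (122 - 100) / 14
= 22 / 14
= 1.57


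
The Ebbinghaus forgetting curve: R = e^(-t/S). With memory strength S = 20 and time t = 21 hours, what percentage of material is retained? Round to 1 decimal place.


R = e^(-t/S)
-t/S = -21/20 = -1.05
R = e^(-1.05) = 0.349938
Percentage = 0.349938 * 100
= 35.0


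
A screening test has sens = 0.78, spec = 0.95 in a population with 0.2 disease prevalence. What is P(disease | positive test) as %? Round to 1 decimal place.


PPV = (sens * prev) / (sens * prev + (1-spec) * (1-prev))
Numerator = 0.78 * 0.2 = 0.156
P(positive and no disease) = (1 - spec) * (1 - prev) = (1 - 0.95) * (1 - 0.2) = 0.04
Denominator = 0.156 + 0.04 = 0.196
PPV = 0.156 / 0.196 = 0.795918
As percentage = 79.6


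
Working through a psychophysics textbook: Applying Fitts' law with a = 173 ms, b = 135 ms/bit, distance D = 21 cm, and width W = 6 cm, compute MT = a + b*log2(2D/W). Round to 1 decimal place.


MT = 173 + 135 * log2(2*21/6)
2D/W = 7.0
log2(7.0) = 2.8074
MT = 173 + 135 * 2.8074
= 552.0 ms
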